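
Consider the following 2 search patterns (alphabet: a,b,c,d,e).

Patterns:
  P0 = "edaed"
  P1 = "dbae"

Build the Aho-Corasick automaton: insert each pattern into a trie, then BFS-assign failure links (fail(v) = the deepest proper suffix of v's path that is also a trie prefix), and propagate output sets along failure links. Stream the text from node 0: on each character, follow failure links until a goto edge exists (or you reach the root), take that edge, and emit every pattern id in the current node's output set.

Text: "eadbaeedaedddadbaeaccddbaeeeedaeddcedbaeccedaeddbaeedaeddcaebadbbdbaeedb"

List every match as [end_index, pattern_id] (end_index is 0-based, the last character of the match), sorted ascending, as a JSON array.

Construct AC machine:
Trie nodes:
  0='ε' goto d→6 e→1
  1='e' goto d→2
  2='ed' goto a→3
  3='eda' goto e→4
  4='edae' goto d→5
  5='edaed' goto ·  ←P0
  6='d' goto b→7
  7='db' goto a→8
  8='dba' goto e→9
  9='dbae' goto ·  ←P1

Failure links (BFS by depth):
  fail(1) 'e': from fail(0)=0 chase 'e': 0 ⇒ 0;  out=∅∪out(0)=∅
  fail(6) 'd': from fail(0)=0 chase 'd': 0 ⇒ 0;  out=∅∪out(0)=∅
  fail(2) 'ed': from fail(1)=0 chase 'd': 0 ⇒ 6;  out=∅∪out(6)=∅
  fail(7) 'db': from fail(6)=0 chase 'b': 0 ⇒ 0;  out=∅∪out(0)=∅
  fail(3) 'eda': from fail(2)=6 chase 'a': 6→0 ⇒ 0;  out=∅∪out(0)=∅
  fail(8) 'dba': from fail(7)=0 chase 'a': 0 ⇒ 0;  out=∅∪out(0)=∅
  fail(4) 'edae': from fail(3)=0 chase 'e': 0 ⇒ 1;  out=∅∪out(1)=∅
  fail(9) 'dbae': from fail(8)=0 chase 'e': 0 ⇒ 1;  out={1}∪out(1)={1}
  fail(5) 'edaed': from fail(4)=1 chase 'd': 1 ⇒ 2;  out={0}∪out(2)={0}

Text stream:
[0] read 'e'  n0⇒n1
[1] read 'a'  n1⇒n0 (via fail)
[2] read 'd'  n0⇒n6
[3] read 'b'  n6⇒n7
[4] read 'a'  n7⇒n8
[5] read 'e'  n8⇒n9  ** P1@[2:5]
[6] read 'e'  n9⇒n1 (via fail)
[7] read 'd'  n1⇒n2
[8] read 'a'  n2⇒n3
[9] read 'e'  n3⇒n4
[10] read 'd'  n4⇒n5  ** P0@[6:10]
[11] read 'd'  n5⇒n6 (via fail)
[12] read 'd'  n6⇒n6 (via fail)
[13] read 'a'  n6⇒n0 (via fail)
[14] read 'd'  n0⇒n6
[15] read 'b'  n6⇒n7
[16] read 'a'  n7⇒n8
[17] read 'e'  n8⇒n9  ** P1@[14:17]
[18] read 'a'  n9⇒n0 (via fail)
[19] read 'c'  n0⇒n0
[20] read 'c'  n0⇒n0
[21] read 'd'  n0⇒n6
[22] read 'd'  n6⇒n6 (via fail)
[23] read 'b'  n6⇒n7
[24] read 'a'  n7⇒n8
[25] read 'e'  n8⇒n9  ** P1@[22:25]
[26] read 'e'  n9⇒n1 (via fail)
[27] read 'e'  n1⇒n1 (via fail)
[28] read 'e'  n1⇒n1 (via fail)
[29] read 'd'  n1⇒n2
[30] read 'a'  n2⇒n3
[31] read 'e'  n3⇒n4
[32] read 'd'  n4⇒n5  ** P0@[28:32]
[33] read 'd'  n5⇒n6 (via fail)
[34] read 'c'  n6⇒n0 (via fail)
[35] read 'e'  n0⇒n1
[36] read 'd'  n1⇒n2
[37] read 'b'  n2⇒n7 (via fail)
[38] read 'a'  n7⇒n8
[39] read 'e'  n8⇒n9  ** P1@[36:39]
[40] read 'c'  n9⇒n0 (via fail)
[41] read 'c'  n0⇒n0
[42] read 'e'  n0⇒n1
[43] read 'd'  n1⇒n2
[44] read 'a'  n2⇒n3
[45] read 'e'  n3⇒n4
[46] read 'd'  n4⇒n5  ** P0@[42:46]
[47] read 'd'  n5⇒n6 (via fail)
[48] read 'b'  n6⇒n7
[49] read 'a'  n7⇒n8
[50] read 'e'  n8⇒n9  ** P1@[47:50]
[51] read 'e'  n9⇒n1 (via fail)
[52] read 'd'  n1⇒n2
[53] read 'a'  n2⇒n3
[54] read 'e'  n3⇒n4
[55] read 'd'  n4⇒n5  ** P0@[51:55]
[56] read 'd'  n5⇒n6 (via fail)
[57] read 'c'  n6⇒n0 (via fail)
[58] read 'a'  n0⇒n0
[59] read 'e'  n0⇒n1
[60] read 'b'  n1⇒n0 (via fail)
[61] read 'a'  n0⇒n0
[62] read 'd'  n0⇒n6
[63] read 'b'  n6⇒n7
[64] read 'b'  n7⇒n0 (via fail)
[65] read 'd'  n0⇒n6
[66] read 'b'  n6⇒n7
[67] read 'a'  n7⇒n8
[68] read 'e'  n8⇒n9  ** P1@[65:68]
[69] read 'e'  n9⇒n1 (via fail)
[70] read 'd'  n1⇒n2
[71] read 'b'  n2⇒n7 (via fail)

Result: [[5,1],[10,0],[17,1],[25,1],[32,0],[39,1],[46,0],[50,1],[55,0],[68,1]]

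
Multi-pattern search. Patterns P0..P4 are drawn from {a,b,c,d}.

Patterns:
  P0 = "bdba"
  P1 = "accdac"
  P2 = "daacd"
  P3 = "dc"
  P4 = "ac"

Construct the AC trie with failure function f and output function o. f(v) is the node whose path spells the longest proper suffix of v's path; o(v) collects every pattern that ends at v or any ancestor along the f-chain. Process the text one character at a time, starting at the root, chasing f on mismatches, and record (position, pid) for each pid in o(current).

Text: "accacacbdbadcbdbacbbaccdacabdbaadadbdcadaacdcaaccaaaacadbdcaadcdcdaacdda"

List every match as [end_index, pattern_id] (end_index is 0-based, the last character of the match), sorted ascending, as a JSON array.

Build:
Trie (insert patterns):
  0='ε' goto a→5 b→1 d→11
  1='b' goto d→2
  2='bd' goto b→3
  3='bdb' goto a→4
  4='bdba' goto ·  ←P0
  5='a' goto c→6
  6='ac' goto c→7  ←P4
  7='acc' goto d→8
  8='accd' goto a→9
  9='accda' goto c→10
  10='accdac' goto ·  ←P1
  11='d' goto a→12 c→16
  12='da' goto a→13
  13='daa' goto c→14
  14='daac' goto d→15
  15='daacd' goto ·  ←P2
  16='dc' goto ·  ←P3

Failure links (BFS by depth):
  fail(1) 'b': from fail(0)=0 chase 'b': 0 ⇒ 0;  out=∅∪out(0)=∅
  fail(5) 'a': from fail(0)=0 chase 'a': 0 ⇒ 0;  out=∅∪out(0)=∅
  fail(11) 'd': from fail(0)=0 chase 'd': 0 ⇒ 0;  out=∅∪out(0)=∅
  fail(2) 'bd': from fail(1)=0 chase 'd': 0 ⇒ 11;  out=∅∪out(11)=∅
  fail(6) 'ac': from fail(5)=0 chase 'c': 0 ⇒ 0;  out={4}∪out(0)={4}
  fail(12) 'da': from fail(11)=0 chase 'a': 0 ⇒ 5;  out=∅∪out(5)=∅
  fail(16) 'dc': from fail(11)=0 chase 'c': 0 ⇒ 0;  out={3}∪out(0)={3}
  fail(3) 'bdb': from fail(2)=11 chase 'b': 11→0 ⇒ 1;  out=∅∪out(1)=∅
  fail(7) 'acc': from fail(6)=0 chase 'c': 0 ⇒ 0;  out=∅∪out(0)=∅
  fail(13) 'daa': from fail(12)=5 chase 'a': 5→0 ⇒ 5;  out=∅∪out(5)=∅
  fail(4) 'bdba': from fail(3)=1 chase 'a': 1→0 ⇒ 5;  out={0}∪out(5)={0}
  fail(8) 'accd': from fail(7)=0 chase 'd': 0 ⇒ 11;  out=∅∪out(11)=∅
  fail(14) 'daac': from fail(13)=5 chase 'c': 5 ⇒ 6;  out=∅∪out(6)={4}
  fail(9) 'accda': from fail(8)=11 chase 'a': 11 ⇒ 12;  out=∅∪out(12)=∅
  fail(15) 'daacd': from fail(14)=6 chase 'd': 6→0 ⇒ 11;  out={2}∪out(11)={2}
  fail(10) 'accdac': from fail(9)=12 chase 'c': 12→5 ⇒ 6;  out={1}∪out(6)={1,4}

Scan:
[0] read 'a'  n0⇒n5
[1] read 'c'  n5⇒n6  emit P4@[0:1]
[2] read 'c'  n6⇒n7
[3] read 'a'  n7⇒n5 (via fail)
[4] read 'c'  n5⇒n6  emit P4@[3:4]
[5] read 'a'  n6⇒n5 (via fail)
[6] read 'c'  n5⇒n6  emit P4@[5:6]
[7] read 'b'  n6⇒n1 (via fail)
[8] read 'd'  n1⇒n2
[9] read 'b'  n2⇒n3
[10] read 'a'  n3⇒n4  emit P0@[7:10]
[11] read 'd'  n4⇒n11 (via fail)
[12] read 'c'  n11⇒n16  emit P3@[11:12]
[13] read 'b'  n16⇒n1 (via fail)
[14] read 'd'  n1⇒n2
[15] read 'b'  n2⇒n3
[16] read 'a'  n3⇒n4  emit P0@[13:16]
[17] read 'c'  n4⇒n6 (via fail)  emit P4@[16:17]
[18] read 'b'  n6⇒n1 (via fail)
[19] read 'b'  n1⇒n1 (via fail)
[20] read 'a'  n1⇒n5 (via fail)
[21] read 'c'  n5⇒n6  emit P4@[20:21]
[22] read 'c'  n6⇒n7
[23] read 'd'  n7⇒n8
[24] read 'a'  n8⇒n9
[25] read 'c'  n9⇒n10  emit P1@[20:25],P4@[24:25]
[26] read 'a'  n10⇒n5 (via fail)
[27] read 'b'  n5⇒n1 (via fail)
[28] read 'd'  n1⇒n2
[29] read 'b'  n2⇒n3
[30] read 'a'  n3⇒n4  emit P0@[27:30]
[31] read 'a'  n4⇒n5 (via fail)
[32] read 'd'  n5⇒n11 (via fail)
[33] read 'a'  n11⇒n12
[34] read 'd'  n12⇒n11 (via fail)
[35] read 'b'  n11⇒n1 (via fail)
[36] read 'd'  n1⇒n2
[37] read 'c'  n2⇒n16 (via fail)  emit P3@[36:37]
[38] read 'a'  n16⇒n5 (via fail)
[39] read 'd'  n5⇒n11 (via fail)
[40] read 'a'  n11⇒n12
[41] read 'a'  n12⇒n13
[42] read 'c'  n13⇒n14  emit P4@[41:42]
[43] read 'd'  n14⇒n15  emit P2@[39:43]
[44] read 'c'  n15⇒n16 (via fail)  emit P3@[43:44]
[45] read 'a'  n16⇒n5 (via fail)
[46] read 'a'  n5⇒n5 (via fail)
[47] read 'c'  n5⇒n6  emit P4@[46:47]
[48] read 'c'  n6⇒n7
[49] read 'a'  n7⇒n5 (via fail)
[50] read 'a'  n5⇒n5 (via fail)
[51] read 'a'  n5⇒n5 (via fail)
[52] read 'a'  n5⇒n5 (via fail)
[53] read 'c'  n5⇒n6  emit P4@[52:53]
[54] read 'a'  n6⇒n5 (via fail)
[55] read 'd'  n5⇒n11 (via fail)
[56] read 'b'  n11⇒n1 (via fail)
[57] read 'd'  n1⇒n2
[58] read 'c'  n2⇒n16 (via fail)  emit P3@[57:58]
[59] read 'a'  n16⇒n5 (via fail)
[60] read 'a'  n5⇒n5 (via fail)
[61] read 'd'  n5⇒n11 (via fail)
[62] read 'c'  n11⇒n16  emit P3@[61:62]
[63] read 'd'  n16⇒n11 (via fail)
[64] read 'c'  n11⇒n16  emit P3@[63:64]
[65] read 'd'  n16⇒n11 (via fail)
[66] read 'a'  n11⇒n12
[67] read 'a'  n12⇒n13
[68] read 'c'  n13⇒n14  emit P4@[67:68]
[69] read 'd'  n14⇒n15  emit P2@[65:69]
[70] read 'd'  n15⇒n11 (via fail)
[71] read 'a'  n11⇒n12

All matches (sorted): [[1,4],[4,4],[6,4],[10,0],[12,3],[16,0],[17,4],[21,4],[25,1],[25,4],[30,0],[37,3],[42,4],[43,2],[44,3],[47,4],[53,4],[58,3],[62,3],[64,3],[68,4],[69,2]]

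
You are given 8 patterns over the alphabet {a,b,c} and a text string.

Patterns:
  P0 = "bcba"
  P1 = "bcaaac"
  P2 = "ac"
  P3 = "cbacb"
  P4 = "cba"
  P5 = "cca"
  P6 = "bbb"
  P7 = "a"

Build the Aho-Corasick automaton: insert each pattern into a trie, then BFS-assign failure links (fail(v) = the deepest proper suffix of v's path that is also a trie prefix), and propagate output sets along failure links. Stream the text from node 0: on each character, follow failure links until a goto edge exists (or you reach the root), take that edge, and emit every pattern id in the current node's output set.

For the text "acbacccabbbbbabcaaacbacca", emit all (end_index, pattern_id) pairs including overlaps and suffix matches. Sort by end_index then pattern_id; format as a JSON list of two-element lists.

Build:
Trie nodes:
  n0 'ε': a→9 b→1 c→11
  n1 'b': b→18 c→2
  n2 'bc': a→5 b→3
  n3 'bcb': a→4
  n4 'bcba': ·  ←P0
  n5 'bca': a→6
  n6 'bcaa': a→7
  n7 'bcaaa': c→8
  n8 'bcaaac': ·  ←P1
  n9 'a': c→10  ←P7
  n10 'ac': ·  ←P2
  n11 'c': b→12 c→16
  n12 'cb': a→13
  n13 'cba': c→14  ←P4
  n14 'cbac': b→15
  n15 'cbacb': ·  ←P3
  n16 'cc': a→17
  n17 'cca': ·  ←P5
  n18 'bb': b→19
  n19 'bbb': ·  ←P6

Failure links (BFS by depth):
  n1('b'): parent n0 fail=0; on 'b' 0 → fail=0;  out ∅∪∅=∅
  n9('a'): parent n0 fail=0; on 'a' 0 → fail=0;  out {7}∪∅={7}
  n11('c'): parent n0 fail=0; on 'c' 0 → fail=0;  out ∅∪∅=∅
  n2('bc'): parent n1 fail=0; on 'c' 0 → fail=11;  out ∅∪∅=∅
  n10('ac'): parent n9 fail=0; on 'c' 0 → fail=11;  out {2}∪∅={2}
  n12('cb'): parent n11 fail=0; on 'b' 0 → fail=1;  out ∅∪∅=∅
  n16('cc'): parent n11 fail=0; on 'c' 0 → fail=11;  out ∅∪∅=∅
  n18('bb'): parent n1 fail=0; on 'b' 0 → fail=1;  out ∅∪∅=∅
  n3('bcb'): parent n2 fail=11; on 'b' 11 → fail=12;  out ∅∪∅=∅
  n5('bca'): parent n2 fail=11; on 'a' 11→0 → fail=9;  out ∅∪{7}={7}
  n13('cba'): parent n12 fail=1; on 'a' 1→0 → fail=9;  out {4}∪{7}={4,7}
  n17('cca'): parent n16 fail=11; on 'a' 11→0 → fail=9;  out {5}∪{7}={5,7}
  n19('bbb'): parent n18 fail=1; on 'b' 1 → fail=18;  out {6}∪∅={6}
  n4('bcba'): parent n3 fail=12; on 'a' 12 → fail=13;  out {0}∪{4,7}={0,4,7}
  n6('bcaa'): parent n5 fail=9; on 'a' 9→0 → fail=9;  out ∅∪{7}={7}
  n14('cbac'): parent n13 fail=9; on 'c' 9 → fail=10;  out ∅∪{2}={2}
  n7('bcaaa'): parent n6 fail=9; on 'a' 9→0 → fail=9;  out ∅∪{7}={7}
  n15('cbacb'): parent n14 fail=10; on 'b' 10→11 → fail=12;  out {3}∪∅={3}
  n8('bcaaac'): parent n7 fail=9; on 'c' 9 → fail=10;  out {1}∪{2}={1,2}

Scan:
i=0 'a': node 0→9  emit P7@[0:0]
i=1 'c': node 9→10  emit P2@[0:1]
i=2 'b': node 10→12 ·f
i=3 'a': node 12→13  emit P4@[1:3],P7@[3:3]
i=4 'c': node 13→14  emit P2@[3:4]
i=5 'c': node 14→16 ·f
i=6 'c': node 16→16 ·f
i=7 'a': node 16→17  emit P5@[5:7],P7@[7:7]
i=8 'b': node 17→1 ·f
i=9 'b': node 1→18
i=10 'b': node 18→19  emit P6@[8:10]
i=11 'b': node 19→19 ·f  emit P6@[9:11]
i=12 'b': node 19→19 ·f  emit P6@[10:12]
i=13 'a': node 19→9 ·f  emit P7@[13:13]
i=14 'b': node 9→1 ·f
i=15 'c': node 1→2
i=16 'a': node 2→5  emit P7@[16:16]
i=17 'a': node 5→6  emit P7@[17:17]
i=18 'a': node 6→7  emit P7@[18:18]
i=19 'c': node 7→8  emit P1@[14:19],P2@[18:19]
i=20 'b': node 8→12 ·f
i=21 'a': node 12→13  emit P4@[19:21],P7@[21:21]
i=22 'c': node 13→14  emit P2@[21:22]
i=23 'c': node 14→16 ·f
i=24 'a': node 16→17  emit P5@[22:24],P7@[24:24]

All matches (sorted): [[0,7],[1,2],[3,4],[3,7],[4,2],[7,5],[7,7],[10,6],[11,6],[12,6],[13,7],[16,7],[17,7],[18,7],[19,1],[19,2],[21,4],[21,7],[22,2],[24,5],[24,7]]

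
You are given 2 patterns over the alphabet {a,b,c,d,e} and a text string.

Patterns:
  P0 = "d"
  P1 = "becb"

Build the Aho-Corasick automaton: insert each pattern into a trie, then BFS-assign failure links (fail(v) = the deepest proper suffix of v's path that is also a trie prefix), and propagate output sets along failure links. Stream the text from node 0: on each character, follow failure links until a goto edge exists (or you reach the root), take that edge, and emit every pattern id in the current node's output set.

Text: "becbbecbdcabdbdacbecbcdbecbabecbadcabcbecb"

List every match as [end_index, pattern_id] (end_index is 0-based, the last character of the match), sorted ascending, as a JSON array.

Build:
Trie nodes:
  0='ε' goto b→2 d→1
  1='d' goto ·  ←P0
  2='b' goto e→3
  3='be' goto c→4
  4='bec' goto b→5
  5='becb' goto ·  ←P1

Failure links (BFS by depth):
  n1('d'): parent n0 fail=0; on 'd' 0 → fail=0;  out {0}∪∅={0}
  n2('b'): parent n0 fail=0; on 'b' 0 → fail=0;  out ∅∪∅=∅
  n3('be'): parent n2 fail=0; on 'e' 0 → fail=0;  out ∅∪∅=∅
  n4('bec'): parent n3 fail=0; on 'c' 0 → fail=0;  out ∅∪∅=∅
  n5('becb'): parent n4 fail=0; on 'b' 0 → fail=2;  out {1}∪∅={1}

Text stream:
i=0 'b': node 0→2
i=1 'e': node 2→3
i=2 'c': node 3→4
i=3 'b': node 4→5  emit P1@[0:3]
i=4 'b': node 5→2 ·f
i=5 'e': node 2→3
i=6 'c': node 3→4
i=7 'b': node 4→5  emit P1@[4:7]
i=8 'd': node 5→1 ·f  emit P0@[8:8]
i=9 'c': node 1→0 ·f
i=10 'a': node 0→0
i=11 'b': node 0→2
i=12 'd': node 2→1 ·f  emit P0@[12:12]
i=13 'b': node 1→2 ·f
i=14 'd': node 2→1 ·f  emit P0@[14:14]
i=15 'a': node 1→0 ·f
i=16 'c': node 0→0
i=17 'b': node 0→2
i=18 'e': node 2→3
i=19 'c': node 3→4
i=20 'b': node 4→5  emit P1@[17:20]
i=21 'c': node 5→0 ·f
i=22 'd': node 0→1  emit P0@[22:22]
i=23 'b': node 1→2 ·f
i=24 'e': node 2→3
i=25 'c': node 3→4
i=26 'b': node 4→5  emit P1@[23:26]
i=27 'a': node 5→0 ·f
i=28 'b': node 0→2
i=29 'e': node 2→3
i=30 'c': node 3→4
i=31 'b': node 4→5  emit P1@[28:31]
i=32 'a': node 5→0 ·f
i=33 'd': node 0→1  emit P0@[33:33]
i=34 'c': node 1→0 ·f
i=35 'a': node 0→0
i=36 'b': node 0→2
i=37 'c': node 2→0 ·f
i=38 'b': node 0→2
i=39 'e': node 2→3
i=40 'c': node 3→4
i=41 'b': node 4→5  emit P1@[38:41]

All matches (sorted): [[3,1],[7,1],[8,0],[12,0],[14,0],[20,1],[22,0],[26,1],[31,1],[33,0],[41,1]]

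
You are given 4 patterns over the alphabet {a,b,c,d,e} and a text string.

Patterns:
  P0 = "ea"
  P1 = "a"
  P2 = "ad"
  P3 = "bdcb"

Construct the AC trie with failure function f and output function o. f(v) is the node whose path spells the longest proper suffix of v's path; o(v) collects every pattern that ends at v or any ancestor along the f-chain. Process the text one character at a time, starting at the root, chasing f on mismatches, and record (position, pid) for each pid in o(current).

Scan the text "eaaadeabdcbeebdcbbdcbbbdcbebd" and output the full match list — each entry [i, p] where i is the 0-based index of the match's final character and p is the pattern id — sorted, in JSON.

Construct AC machine:
Trie nodes:
  n0 'ε': a→3 b→5 e→1
  n1 'e': a→2
  n2 'ea': ·  [P0 ends]
  n3 'a': d→4  [P1 ends]
  n4 'ad': ·  [P2 ends]
  n5 'b': d→6
  n6 'bd': c→7
  n7 'bdc': b→8
  n8 'bdcb': ·  [P3 ends]

Failure links (BFS by depth):
  fail(1) 'e': from fail(0)=0 chase 'e': 0 ⇒ 0;  out=∅∪out(0)=∅
  fail(3) 'a': from fail(0)=0 chase 'a': 0 ⇒ 0;  out={1}∪out(0)={1}
  fail(5) 'b': from fail(0)=0 chase 'b': 0 ⇒ 0;  out=∅∪out(0)=∅
  fail(2) 'ea': from fail(1)=0 chase 'a': 0 ⇒ 3;  out={0}∪out(3)={0,1}
  fail(4) 'ad': from fail(3)=0 chase 'd': 0 ⇒ 0;  out={2}∪out(0)={2}
  fail(6) 'bd': from fail(5)=0 chase 'd': 0 ⇒ 0;  out=∅∪out(0)=∅
  fail(7) 'bdc': from fail(6)=0 chase 'c': 0 ⇒ 0;  out=∅∪out(0)=∅
  fail(8) 'bdcb': from fail(7)=0 chase 'b': 0 ⇒ 5;  out={3}∪out(5)={3}

Run:
pos 0 'e': at 1
pos 1 'a': at 2  emit P0@[0:1],P1@[1:1]
pos 2 'a': at 3 (fail-walked)  emit P1@[2:2]
pos 3 'a': at 3 (fail-walked)  emit P1@[3:3]
pos 4 'd': at 4  emit P2@[3:4]
pos 5 'e': at 1 (fail-walked)
pos 6 'a': at 2  emit P0@[5:6],P1@[6:6]
pos 7 'b': at 5 (fail-walked)
pos 8 'd': at 6
pos 9 'c': at 7
pos 10 'b': at 8  emit P3@[7:10]
pos 11 'e': at 1 (fail-walked)
pos 12 'e': at 1 (fail-walked)
pos 13 'b': at 5 (fail-walked)
pos 14 'd': at 6
pos 15 'c': at 7
pos 16 'b': at 8  emit P3@[13:16]
pos 17 'b': at 5 (fail-walked)
pos 18 'd': at 6
pos 19 'c': at 7
pos 20 'b': at 8  emit P3@[17:20]
pos 21 'b': at 5 (fail-walked)
pos 22 'b': at 5 (fail-walked)
pos 23 'd': at 6
pos 24 'c': at 7
pos 25 'b': at 8  emit P3@[22:25]
pos 26 'e': at 1 (fail-walked)
pos 27 'b': at 5 (fail-walked)
pos 28 'd': at 6

Matches: [[1,0],[1,1],[2,1],[3,1],[4,2],[6,0],[6,1],[10,3],[16,3],[20,3],[25,3]]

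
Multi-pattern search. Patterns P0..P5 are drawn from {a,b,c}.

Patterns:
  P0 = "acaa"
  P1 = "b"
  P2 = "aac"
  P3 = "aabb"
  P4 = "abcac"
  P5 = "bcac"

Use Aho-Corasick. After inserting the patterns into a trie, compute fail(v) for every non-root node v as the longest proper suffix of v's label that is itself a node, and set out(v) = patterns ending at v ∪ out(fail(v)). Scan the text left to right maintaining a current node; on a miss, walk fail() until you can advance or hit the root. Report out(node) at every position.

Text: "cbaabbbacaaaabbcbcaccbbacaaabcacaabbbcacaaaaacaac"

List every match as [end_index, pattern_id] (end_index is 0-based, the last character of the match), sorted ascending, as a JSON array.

Build automaton:
Trie (insert patterns):
  n0 'ε': a→1 b→5
  n1 'a': a→6 b→10 c→2
  n2 'ac': a→3
  n3 'aca': a→4
  n4 'acaa': ·  [P0 ends]
  n5 'b': c→14  [P1 ends]
  n6 'aa': b→8 c→7
  n7 'aac': ·  [P2 ends]
  n8 'aab': b→9
  n9 'aabb': ·  [P3 ends]
  n10 'ab': c→11
  n11 'abc': a→12
  n12 'abca': c→13
  n13 'abcac': ·  [P4 ends]
  n14 'bc': a→15
  n15 'bca': c→16
  n16 'bcac': ·  [P5 ends]

BFS fail/out derivation:
  fail(1) 'a': from fail(0)=0 chase 'a': 0 ⇒ 0;  out=∅∪out(0)=∅
  fail(5) 'b': from fail(0)=0 chase 'b': 0 ⇒ 0;  out={1}∪out(0)={1}
  fail(2) 'ac': from fail(1)=0 chase 'c': 0 ⇒ 0;  out=∅∪out(0)=∅
  fail(6) 'aa': from fail(1)=0 chase 'a': 0 ⇒ 1;  out=∅∪out(1)=∅
  fail(10) 'ab': from fail(1)=0 chase 'b': 0 ⇒ 5;  out=∅∪out(5)={1}
  fail(14) 'bc': from fail(5)=0 chase 'c': 0 ⇒ 0;  out=∅∪out(0)=∅
  fail(3) 'aca': from fail(2)=0 chase 'a': 0 ⇒ 1;  out=∅∪out(1)=∅
  fail(7) 'aac': from fail(6)=1 chase 'c': 1 ⇒ 2;  out={2}∪out(2)={2}
  fail(8) 'aab': from fail(6)=1 chase 'b': 1 ⇒ 10;  out=∅∪out(10)={1}
  fail(11) 'abc': from fail(10)=5 chase 'c': 5 ⇒ 14;  out=∅∪out(14)=∅
  fail(15) 'bca': from fail(14)=0 chase 'a': 0 ⇒ 1;  out=∅∪out(1)=∅
  fail(4) 'acaa': from fail(3)=1 chase 'a': 1 ⇒ 6;  out={0}∪out(6)={0}
  fail(9) 'aabb': from fail(8)=10 chase 'b': 10→5→0 ⇒ 5;  out={3}∪out(5)={1,3}
  fail(12) 'abca': from fail(11)=14 chase 'a': 14 ⇒ 15;  out=∅∪out(15)=∅
  fail(16) 'bcac': from fail(15)=1 chase 'c': 1 ⇒ 2;  out={5}∪out(2)={5}
  fail(13) 'abcac': from fail(12)=15 chase 'c': 15 ⇒ 16;  out={4}∪out(16)={4,5}

Run:
pos 0 'c': at 0
pos 1 'b': at 5  → match P1@[1:1]
pos 2 'a': at 1 (via fail)
pos 3 'a': at 6
pos 4 'b': at 8  → match P1@[4:4]
pos 5 'b': at 9  → match P1@[5:5],P3@[2:5]
pos 6 'b': at 5 (via fail)  → match P1@[6:6]
pos 7 'a': at 1 (via fail)
pos 8 'c': at 2
pos 9 'a': at 3
pos 10 'a': at 4  → match P0@[7:10]
pos 11 'a': at 6 (via fail)
pos 12 'a': at 6 (via fail)
pos 13 'b': at 8  → match P1@[13:13]
pos 14 'b': at 9  → match P1@[14:14],P3@[11:14]
pos 15 'c': at 14 (via fail)
pos 16 'b': at 5 (via fail)  → match P1@[16:16]
pos 17 'c': at 14
pos 18 'a': at 15
pos 19 'c': at 16  → match P5@[16:19]
pos 20 'c': at 0 (via fail)
pos 21 'b': at 5  → match P1@[21:21]
pos 22 'b': at 5 (via fail)  → match P1@[22:22]
pos 23 'a': at 1 (via fail)
pos 24 'c': at 2
pos 25 'a': at 3
pos 26 'a': at 4  → match P0@[23:26]
pos 27 'a': at 6 (via fail)
pos 28 'b': at 8  → match P1@[28:28]
pos 29 'c': at 11 (via fail)
pos 30 'a': at 12
pos 31 'c': at 13  → match P4@[27:31],P5@[28:31]
pos 32 'a': at 3 (via fail)
pos 33 'a': at 4  → match P0@[30:33]
pos 34 'b': at 8 (via fail)  → match P1@[34:34]
pos 35 'b': at 9  → match P1@[35:35],P3@[32:35]
pos 36 'b': at 5 (via fail)  → match P1@[36:36]
pos 37 'c': at 14
pos 38 'a': at 15
pos 39 'c': at 16  → match P5@[36:39]
pos 40 'a': at 3 (via fail)
pos 41 'a': at 4  → match P0@[38:41]
pos 42 'a': at 6 (via fail)
pos 43 'a': at 6 (via fail)
pos 44 'a': at 6 (via fail)
pos 45 'c': at 7  → match P2@[43:45]
pos 46 'a': at 3 (via fail)
pos 47 'a': at 4  → match P0@[44:47]
pos 48 'c': at 7 (via fail)  → match P2@[46:48]

Result: [[1,1],[4,1],[5,1],[5,3],[6,1],[10,0],[13,1],[14,1],[14,3],[16,1],[19,5],[21,1],[22,1],[26,0],[28,1],[31,4],[31,5],[33,0],[34,1],[35,1],[35,3],[36,1],[39,5],[41,0],[45,2],[47,0],[48,2]]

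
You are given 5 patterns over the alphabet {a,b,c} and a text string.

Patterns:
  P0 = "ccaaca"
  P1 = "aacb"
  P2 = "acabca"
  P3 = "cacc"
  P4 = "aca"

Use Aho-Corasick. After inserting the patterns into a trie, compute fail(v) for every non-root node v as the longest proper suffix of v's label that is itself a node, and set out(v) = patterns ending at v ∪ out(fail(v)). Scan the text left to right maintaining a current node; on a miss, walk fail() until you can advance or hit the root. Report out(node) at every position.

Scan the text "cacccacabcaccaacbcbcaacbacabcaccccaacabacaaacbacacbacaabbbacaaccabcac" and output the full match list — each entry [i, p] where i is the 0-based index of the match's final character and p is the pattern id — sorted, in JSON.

Build:
Trie (insert patterns):
  n0 'ε': a→7 c→1
  n1 'c': a→16 c→2
  n2 'cc': a→3
  n3 'cca': a→4
  n4 'ccaa': c→5
  n5 'ccaac': a→6
  n6 'ccaaca': ·  [P0 ends]
  n7 'a': a→8 c→11
  n8 'aa': c→9
  n9 'aac': b→10
  n10 'aacb': ·  [P1 ends]
  n11 'ac': a→12
  n12 'aca': b→13  [P4 ends]
  n13 'acab': c→14
  n14 'acabc': a→15
  n15 'acabca': ·  [P2 ends]
  n16 'ca': c→17
  n17 'cac': c→18
  n18 'cacc': ·  [P3 ends]

Failure links (BFS by depth):
  fail(1) 'c': from fail(0)=0 chase 'c': 0 ⇒ 0;  out=∅∪out(0)=∅
  fail(7) 'a': from fail(0)=0 chase 'a': 0 ⇒ 0;  out=∅∪out(0)=∅
  fail(2) 'cc': from fail(1)=0 chase 'c': 0 ⇒ 1;  out=∅∪out(1)=∅
  fail(8) 'aa': from fail(7)=0 chase 'a': 0 ⇒ 7;  out=∅∪out(7)=∅
  fail(11) 'ac': from fail(7)=0 chase 'c': 0 ⇒ 1;  out=∅∪out(1)=∅
  fail(16) 'ca': from fail(1)=0 chase 'a': 0 ⇒ 7;  out=∅∪out(7)=∅
  fail(3) 'cca': from fail(2)=1 chase 'a': 1 ⇒ 16;  out=∅∪out(16)=∅
  fail(9) 'aac': from fail(8)=7 chase 'c': 7 ⇒ 11;  out=∅∪out(11)=∅
  fail(12) 'aca': from fail(11)=1 chase 'a': 1 ⇒ 16;  out={4}∪out(16)={4}
  fail(17) 'cac': from fail(16)=7 chase 'c': 7 ⇒ 11;  out=∅∪out(11)=∅
  fail(4) 'ccaa': from fail(3)=16 chase 'a': 16→7 ⇒ 8;  out=∅∪out(8)=∅
  fail(10) 'aacb': from fail(9)=11 chase 'b': 11→1→0 ⇒ 0;  out={1}∪out(0)={1}
  fail(13) 'acab': from fail(12)=16 chase 'b': 16→7→0 ⇒ 0;  out=∅∪out(0)=∅
  fail(18) 'cacc': from fail(17)=11 chase 'c': 11→1 ⇒ 2;  out={3}∪out(2)={3}
  fail(5) 'ccaac': from fail(4)=8 chase 'c': 8 ⇒ 9;  out=∅∪out(9)=∅
  fail(14) 'acabc': from fail(13)=0 chase 'c': 0 ⇒ 1;  out=∅∪out(1)=∅
  fail(6) 'ccaaca': from fail(5)=9 chase 'a': 9→11 ⇒ 12;  out={0}∪out(12)={0,4}
  fail(15) 'acabca': from fail(14)=1 chase 'a': 1 ⇒ 16;  out={2}∪out(16)={2}

Text stream:
[0] read 'c'  n0⇒n1
[1] read 'a'  n1⇒n16
[2] read 'c'  n16⇒n17
[3] read 'c'  n17⇒n18  ** P3@[0:3]
[4] read 'c'  n18⇒n2 ·f
[5] read 'a'  n2⇒n3
[6] read 'c'  n3⇒n17 ·f
[7] read 'a'  n17⇒n12 ·f  ** P4@[5:7]
[8] read 'b'  n12⇒n13
[9] read 'c'  n13⇒n14
[10] read 'a'  n14⇒n15  ** P2@[5:10]
[11] read 'c'  n15⇒n17 ·f
[12] read 'c'  n17⇒n18  ** P3@[9:12]
[13] read 'a'  n18⇒n3 ·f
[14] read 'a'  n3⇒n4
[15] read 'c'  n4⇒n5
[16] read 'b'  n5⇒n10 ·f  ** P1@[13:16]
[17] read 'c'  n10⇒n1 ·f
[18] read 'b'  n1⇒n0 ·f
[19] read 'c'  n0⇒n1
[20] read 'a'  n1⇒n16
[21] read 'a'  n16⇒n8 ·f
[22] read 'c'  n8⇒n9
[23] read 'b'  n9⇒n10  ** P1@[20:23]
[24] read 'a'  n10⇒n7 ·f
[25] read 'c'  n7⇒n11
[26] read 'a'  n11⇒n12  ** P4@[24:26]
[27] read 'b'  n12⇒n13
[28] read 'c'  n13⇒n14
[29] read 'a'  n14⇒n15  ** P2@[24:29]
[30] read 'c'  n15⇒n17 ·f
[31] read 'c'  n17⇒n18  ** P3@[28:31]
[32] read 'c'  n18⇒n2 ·f
[33] read 'c'  n2⇒n2 ·f
[34] read 'a'  n2⇒n3
[35] read 'a'  n3⇒n4
[36] read 'c'  n4⇒n5
[37] read 'a'  n5⇒n6  ** P0@[32:37],P4@[35:37]
[38] read 'b'  n6⇒n13 ·f
[39] read 'a'  n13⇒n7 ·f
[40] read 'c'  n7⇒n11
[41] read 'a'  n11⇒n12  ** P4@[39:41]
[42] read 'a'  n12⇒n8 ·f
[43] read 'a'  n8⇒n8 ·f
[44] read 'c'  n8⇒n9
[45] read 'b'  n9⇒n10  ** P1@[42:45]
[46] read 'a'  n10⇒n7 ·f
[47] read 'c'  n7⇒n11
[48] read 'a'  n11⇒n12  ** P4@[46:48]
[49] read 'c'  n12⇒n17 ·f
[50] read 'b'  n17⇒n0 ·f
[51] read 'a'  n0⇒n7
[52] read 'c'  n7⇒n11
[53] read 'a'  n11⇒n12  ** P4@[51:53]
[54] read 'a'  n12⇒n8 ·f
[55] read 'b'  n8⇒n0 ·f
[56] read 'b'  n0⇒n0
[57] read 'b'  n0⇒n0
[58] read 'a'  n0⇒n7
[59] read 'c'  n7⇒n11
[60] read 'a'  n11⇒n12  ** P4@[58:60]
[61] read 'a'  n12⇒n8 ·f
[62] read 'c'  n8⇒n9
[63] read 'c'  n9⇒n2 ·f
[64] read 'a'  n2⇒n3
[65] read 'b'  n3⇒n0 ·f
[66] read 'c'  n0⇒n1
[67] read 'a'  n1⇒n16
[68] read 'c'  n16⇒n17

Matches: [[3,3],[7,4],[10,2],[12,3],[16,1],[23,1],[26,4],[29,2],[31,3],[37,0],[37,4],[41,4],[45,1],[48,4],[53,4],[60,4]]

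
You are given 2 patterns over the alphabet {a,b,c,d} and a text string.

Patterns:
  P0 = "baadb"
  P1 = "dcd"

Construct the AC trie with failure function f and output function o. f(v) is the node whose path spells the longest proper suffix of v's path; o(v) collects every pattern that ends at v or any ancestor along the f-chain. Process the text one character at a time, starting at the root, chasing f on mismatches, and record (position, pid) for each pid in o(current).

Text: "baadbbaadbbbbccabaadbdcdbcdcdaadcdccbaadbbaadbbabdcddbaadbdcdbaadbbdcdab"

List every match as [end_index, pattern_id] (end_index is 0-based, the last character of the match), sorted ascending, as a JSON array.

Build:
Trie (insert patterns):
  0='ε' goto b→1 d→6
  1='b' goto a→2
  2='ba' goto a→3
  3='baa' goto d→4
  4='baad' goto b→5
  5='baadb' goto ·  ←P0
  6='d' goto c→7
  7='dc' goto d→8
  8='dcd' goto ·  ←P1

Failure links (BFS by depth):
  fail(1) 'b': from fail(0)=0 chase 'b': 0 ⇒ 0;  out=∅∪out(0)=∅
  fail(6) 'd': from fail(0)=0 chase 'd': 0 ⇒ 0;  out=∅∪out(0)=∅
  fail(2) 'ba': from fail(1)=0 chase 'a': 0 ⇒ 0;  out=∅∪out(0)=∅
  fail(7) 'dc': from fail(6)=0 chase 'c': 0 ⇒ 0;  out=∅∪out(0)=∅
  fail(3) 'baa': from fail(2)=0 chase 'a': 0 ⇒ 0;  out=∅∪out(0)=∅
  fail(8) 'dcd': from fail(7)=0 chase 'd': 0 ⇒ 6;  out={1}∪out(6)={1}
  fail(4) 'baad': from fail(3)=0 chase 'd': 0 ⇒ 6;  out=∅∪out(6)=∅
  fail(5) 'baadb': from fail(4)=6 chase 'b': 6→0 ⇒ 1;  out={0}∪out(1)={0}

Run:
[0] read 'b'  n0⇒n1
[1] read 'a'  n1⇒n2
[2] read 'a'  n2⇒n3
[3] read 'd'  n3⇒n4
[4] read 'b'  n4⇒n5  → match P0@[0:4]
[5] read 'b'  n5⇒n1 ·f
[6] read 'a'  n1⇒n2
[7] read 'a'  n2⇒n3
[8] read 'd'  n3⇒n4
[9] read 'b'  n4⇒n5  → match P0@[5:9]
[10] read 'b'  n5⇒n1 ·f
[11] read 'b'  n1⇒n1 ·f
[12] read 'b'  n1⇒n1 ·f
[13] read 'c'  n1⇒n0 ·f
[14] read 'c'  n0⇒n0
[15] read 'a'  n0⇒n0
[16] read 'b'  n0⇒n1
[17] read 'a'  n1⇒n2
[18] read 'a'  n2⇒n3
[19] read 'd'  n3⇒n4
[20] read 'b'  n4⇒n5  → match P0@[16:20]
[21] read 'd'  n5⇒n6 ·f
[22] read 'c'  n6⇒n7
[23] read 'd'  n7⇒n8  → match P1@[21:23]
[24] read 'b'  n8⇒n1 ·f
[25] read 'c'  n1⇒n0 ·f
[26] read 'd'  n0⇒n6
[27] read 'c'  n6⇒n7
[28] read 'd'  n7⇒n8  → match P1@[26:28]
[29] read 'a'  n8⇒n0 ·f
[30] read 'a'  n0⇒n0
[31] read 'd'  n0⇒n6
[32] read 'c'  n6⇒n7
[33] read 'd'  n7⇒n8  → match P1@[31:33]
[34] read 'c'  n8⇒n7 ·f
[35] read 'c'  n7⇒n0 ·f
[36] read 'b'  n0⇒n1
[37] read 'a'  n1⇒n2
[38] read 'a'  n2⇒n3
[39] read 'd'  n3⇒n4
[40] read 'b'  n4⇒n5  → match P0@[36:40]
[41] read 'b'  n5⇒n1 ·f
[42] read 'a'  n1⇒n2
[43] read 'a'  n2⇒n3
[44] read 'd'  n3⇒n4
[45] read 'b'  n4⇒n5  → match P0@[41:45]
[46] read 'b'  n5⇒n1 ·f
[47] read 'a'  n1⇒n2
[48] read 'b'  n2⇒n1 ·f
[49] read 'd'  n1⇒n6 ·f
[50] read 'c'  n6⇒n7
[51] read 'd'  n7⇒n8  → match P1@[49:51]
[52] read 'd'  n8⇒n6 ·f
[53] read 'b'  n6⇒n1 ·f
[54] read 'a'  n1⇒n2
[55] read 'a'  n2⇒n3
[56] read 'd'  n3⇒n4
[57] read 'b'  n4⇒n5  → match P0@[53:57]
[58] read 'd'  n5⇒n6 ·f
[59] read 'c'  n6⇒n7
[60] read 'd'  n7⇒n8  → match P1@[58:60]
[61] read 'b'  n8⇒n1 ·f
[62] read 'a'  n1⇒n2
[63] read 'a'  n2⇒n3
[64] read 'd'  n3⇒n4
[65] read 'b'  n4⇒n5  → match P0@[61:65]
[66] read 'b'  n5⇒n1 ·f
[67] read 'd'  n1⇒n6 ·f
[68] read 'c'  n6⇒n7
[69] read 'd'  n7⇒n8  → match P1@[67:69]
[70] read 'a'  n8⇒n0 ·f
[71] read 'b'  n0⇒n1

All matches (sorted): [[4,0],[9,0],[20,0],[23,1],[28,1],[33,1],[40,0],[45,0],[51,1],[57,0],[60,1],[65,0],[69,1]]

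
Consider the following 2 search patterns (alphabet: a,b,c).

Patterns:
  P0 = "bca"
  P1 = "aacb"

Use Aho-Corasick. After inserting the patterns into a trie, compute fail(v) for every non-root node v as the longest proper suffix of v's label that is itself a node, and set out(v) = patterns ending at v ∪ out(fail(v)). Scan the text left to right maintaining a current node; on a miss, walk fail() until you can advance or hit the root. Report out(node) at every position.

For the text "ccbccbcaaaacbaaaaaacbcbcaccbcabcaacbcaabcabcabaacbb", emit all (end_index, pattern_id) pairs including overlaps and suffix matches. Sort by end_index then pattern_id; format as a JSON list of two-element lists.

Build automaton:
Trie nodes:
  0='ε' goto a→4 b→1
  1='b' goto c→2
  2='bc' goto a→3
  3='bca' goto ·  [P0 ends]
  4='a' goto a→5
  5='aa' goto c→6
  6='aac' goto b→7
  7='aacb' goto ·  [P1 ends]

BFS fail/out derivation:
  fail(1) 'b': from fail(0)=0 chase 'b': 0 ⇒ 0;  out=∅∪out(0)=∅
  fail(4) 'a': from fail(0)=0 chase 'a': 0 ⇒ 0;  out=∅∪out(0)=∅
  fail(2) 'bc': from fail(1)=0 chase 'c': 0 ⇒ 0;  out=∅∪out(0)=∅
  fail(5) 'aa': from fail(4)=0 chase 'a': 0 ⇒ 4;  out=∅∪out(4)=∅
  fail(3) 'bca': from fail(2)=0 chase 'a': 0 ⇒ 4;  out={0}∪out(4)={0}
  fail(6) 'aac': from fail(5)=4 chase 'c': 4→0 ⇒ 0;  out=∅∪out(0)=∅
  fail(7) 'aacb': from fail(6)=0 chase 'b': 0 ⇒ 1;  out={1}∪out(1)={1}

Scan:
[0] read 'c'  n0⇒n0
[1] read 'c'  n0⇒n0
[2] read 'b'  n0⇒n1
[3] read 'c'  n1⇒n2
[4] read 'c'  n2⇒n0 ·f
[5] read 'b'  n0⇒n1
[6] read 'c'  n1⇒n2
[7] read 'a'  n2⇒n3  → match P0@[5:7]
[8] read 'a'  n3⇒n5 ·f
[9] read 'a'  n5⇒n5 ·f
[10] read 'a'  n5⇒n5 ·f
[11] read 'c'  n5⇒n6
[12] read 'b'  n6⇒n7  → match P1@[9:12]
[13] read 'a'  n7⇒n4 ·f
[14] read 'a'  n4⇒n5
[15] read 'a'  n5⇒n5 ·f
[16] read 'a'  n5⇒n5 ·f
[17] read 'a'  n5⇒n5 ·f
[18] read 'a'  n5⇒n5 ·f
[19] read 'c'  n5⇒n6
[20] read 'b'  n6⇒n7  → match P1@[17:20]
[21] read 'c'  n7⇒n2 ·f
[22] read 'b'  n2⇒n1 ·f
[23] read 'c'  n1⇒n2
[24] read 'a'  n2⇒n3  → match P0@[22:24]
[25] read 'c'  n3⇒n0 ·f
[26] read 'c'  n0⇒n0
[27] read 'b'  n0⇒n1
[28] read 'c'  n1⇒n2
[29] read 'a'  n2⇒n3  → match P0@[27:29]
[30] read 'b'  n3⇒n1 ·f
[31] read 'c'  n1⇒n2
[32] read 'a'  n2⇒n3  → match P0@[30:32]
[33] read 'a'  n3⇒n5 ·f
[34] read 'c'  n5⇒n6
[35] read 'b'  n6⇒n7  → match P1@[32:35]
[36] read 'c'  n7⇒n2 ·f
[37] read 'a'  n2⇒n3  → match P0@[35:37]
[38] read 'a'  n3⇒n5 ·f
[39] read 'b'  n5⇒n1 ·f
[40] read 'c'  n1⇒n2
[41] read 'a'  n2⇒n3  → match P0@[39:41]
[42] read 'b'  n3⇒n1 ·f
[43] read 'c'  n1⇒n2
[44] read 'a'  n2⇒n3  → match P0@[42:44]
[45] read 'b'  n3⇒n1 ·f
[46] read 'a'  n1⇒n4 ·f
[47] read 'a'  n4⇒n5
[48] read 'c'  n5⇒n6
[49] read 'b'  n6⇒n7  → match P1@[46:49]
[50] read 'b'  n7⇒n1 ·f

Matches: [[7,0],[12,1],[20,1],[24,0],[29,0],[32,0],[35,1],[37,0],[41,0],[44,0],[49,1]]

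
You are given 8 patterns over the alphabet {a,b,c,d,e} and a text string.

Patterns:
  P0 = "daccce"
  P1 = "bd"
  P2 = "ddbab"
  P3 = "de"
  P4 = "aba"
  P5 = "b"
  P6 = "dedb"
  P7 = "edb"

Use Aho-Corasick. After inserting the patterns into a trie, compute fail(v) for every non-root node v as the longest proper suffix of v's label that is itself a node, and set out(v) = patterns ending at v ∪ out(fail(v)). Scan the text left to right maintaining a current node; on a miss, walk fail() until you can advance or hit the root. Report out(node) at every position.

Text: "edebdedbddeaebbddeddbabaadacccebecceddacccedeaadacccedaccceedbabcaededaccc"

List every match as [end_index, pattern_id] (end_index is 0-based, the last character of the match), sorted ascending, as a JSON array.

Build automaton:
Trie (insert patterns):
  0='ε' goto a→14 b→7 d→1 e→19
  1='d' goto a→2 d→9 e→13
  2='da' goto c→3
  3='dac' goto c→4
  4='dacc' goto c→5
  5='daccc' goto e→6
  6='daccce' goto ·  [P0 ends]
  7='b' goto d→8  [P5 ends]
  8='bd' goto ·  [P1 ends]
  9='dd' goto b→10
  10='ddb' goto a→11
  11='ddba' goto b→12
  12='ddbab' goto ·  [P2 ends]
  13='de' goto d→17  [P3 ends]
  14='a' goto b→15
  15='ab' goto a→16
  16='aba' goto ·  [P4 ends]
  17='ded' goto b→18
  18='dedb' goto ·  [P6 ends]
  19='e' goto d→20
  20='ed' goto b→21
  21='edb' goto ·  [P7 ends]

Failure links (BFS by depth):
  n1('d'): parent n0 fail=0; on 'd' 0 → fail=0;  out ∅∪∅=∅
  n7('b'): parent n0 fail=0; on 'b' 0 → fail=0;  out {5}∪∅={5}
  n14('a'): parent n0 fail=0; on 'a' 0 → fail=0;  out ∅∪∅=∅
  n19('e'): parent n0 fail=0; on 'e' 0 → fail=0;  out ∅∪∅=∅
  n2('da'): parent n1 fail=0; on 'a' 0 → fail=14;  out ∅∪∅=∅
  n8('bd'): parent n7 fail=0; on 'd' 0 → fail=1;  out {1}∪∅={1}
  n9('dd'): parent n1 fail=0; on 'd' 0 → fail=1;  out ∅∪∅=∅
  n13('de'): parent n1 fail=0; on 'e' 0 → fail=19;  out {3}∪∅={3}
  n15('ab'): parent n14 fail=0; on 'b' 0 → fail=7;  out ∅∪{5}={5}
  n20('ed'): parent n19 fail=0; on 'd' 0 → fail=1;  out ∅∪∅=∅
  n3('dac'): parent n2 fail=14; on 'c' 14→0 → fail=0;  out ∅∪∅=∅
  n10('ddb'): parent n9 fail=1; on 'b' 1→0 → fail=7;  out ∅∪{5}={5}
  n16('aba'): parent n15 fail=7; on 'a' 7→0 → fail=14;  out {4}∪∅={4}
  n17('ded'): parent n13 fail=19; on 'd' 19 → fail=20;  out ∅∪∅=∅
  n21('edb'): parent n20 fail=1; on 'b' 1→0 → fail=7;  out {7}∪{5}={5,7}
  n4('dacc'): parent n3 fail=0; on 'c' 0 → fail=0;  out ∅∪∅=∅
  n11('ddba'): parent n10 fail=7; on 'a' 7→0 → fail=14;  out ∅∪∅=∅
  n18('dedb'): parent n17 fail=20; on 'b' 20 → fail=21;  out {6}∪{5,7}={5,6,7}
  n5('daccc'): parent n4 fail=0; on 'c' 0 → fail=0;  out ∅∪∅=∅
  n12('ddbab'): parent n11 fail=14; on 'b' 14 → fail=15;  out {2}∪{5}={2,5}
  n6('daccce'): parent n5 fail=0; on 'e' 0 → fail=19;  out {0}∪∅={0}

Text stream:
pos 0 'e': at 19
pos 1 'd': at 20
pos 2 'e': at 13 ·f  emit P3@[1:2]
pos 3 'b': at 7 ·f  emit P5@[3:3]
pos 4 'd': at 8  emit P1@[3:4]
pos 5 'e': at 13 ·f  emit P3@[4:5]
pos 6 'd': at 17
pos 7 'b': at 18  emit P5@[7:7],P6@[4:7],P7@[5:7]
pos 8 'd': at 8 ·f  emit P1@[7:8]
pos 9 'd': at 9 ·f
pos 10 'e': at 13 ·f  emit P3@[9:10]
pos 11 'a': at 14 ·f
pos 12 'e': at 19 ·f
pos 13 'b': at 7 ·f  emit P5@[13:13]
pos 14 'b': at 7 ·f  emit P5@[14:14]
pos 15 'd': at 8  emit P1@[14:15]
pos 16 'd': at 9 ·f
pos 17 'e': at 13 ·f  emit P3@[16:17]
pos 18 'd': at 17
pos 19 'd': at 9 ·f
pos 20 'b': at 10  emit P5@[20:20]
pos 21 'a': at 11
pos 22 'b': at 12  emit P2@[18:22],P5@[22:22]
pos 23 'a': at 16 ·f  emit P4@[21:23]
pos 24 'a': at 14 ·f
pos 25 'd': at 1 ·f
pos 26 'a': at 2
pos 27 'c': at 3
pos 28 'c': at 4
pos 29 'c': at 5
pos 30 'e': at 6  emit P0@[25:30]
pos 31 'b': at 7 ·f  emit P5@[31:31]
pos 32 'e': at 19 ·f
pos 33 'c': at 0 ·f
pos 34 'c': at 0
pos 35 'e': at 19
pos 36 'd': at 20
pos 37 'd': at 9 ·f
pos 38 'a': at 2 ·f
pos 39 'c': at 3
pos 40 'c': at 4
pos 41 'c': at 5
pos 42 'e': at 6  emit P0@[37:42]
pos 43 'd': at 20 ·f
pos 44 'e': at 13 ·f  emit P3@[43:44]
pos 45 'a': at 14 ·f
pos 46 'a': at 14 ·f
pos 47 'd': at 1 ·f
pos 48 'a': at 2
pos 49 'c': at 3
pos 50 'c': at 4
pos 51 'c': at 5
pos 52 'e': at 6  emit P0@[47:52]
pos 53 'd': at 20 ·f
pos 54 'a': at 2 ·f
pos 55 'c': at 3
pos 56 'c': at 4
pos 57 'c': at 5
pos 58 'e': at 6  emit P0@[53:58]
pos 59 'e': at 19 ·f
pos 60 'd': at 20
pos 61 'b': at 21  emit P5@[61:61],P7@[59:61]
pos 62 'a': at 14 ·f
pos 63 'b': at 15  emit P5@[63:63]
pos 64 'c': at 0 ·f
pos 65 'a': at 14
pos 66 'e': at 19 ·f
pos 67 'd': at 20
pos 68 'e': at 13 ·f  emit P3@[67:68]
pos 69 'd': at 17
pos 70 'a': at 2 ·f
pos 71 'c': at 3
pos 72 'c': at 4
pos 73 'c': at 5

All matches (sorted): [[2,3],[3,5],[4,1],[5,3],[7,5],[7,6],[7,7],[8,1],[10,3],[13,5],[14,5],[15,1],[17,3],[20,5],[22,2],[22,5],[23,4],[30,0],[31,5],[42,0],[44,3],[52,0],[58,0],[61,5],[61,7],[63,5],[68,3]]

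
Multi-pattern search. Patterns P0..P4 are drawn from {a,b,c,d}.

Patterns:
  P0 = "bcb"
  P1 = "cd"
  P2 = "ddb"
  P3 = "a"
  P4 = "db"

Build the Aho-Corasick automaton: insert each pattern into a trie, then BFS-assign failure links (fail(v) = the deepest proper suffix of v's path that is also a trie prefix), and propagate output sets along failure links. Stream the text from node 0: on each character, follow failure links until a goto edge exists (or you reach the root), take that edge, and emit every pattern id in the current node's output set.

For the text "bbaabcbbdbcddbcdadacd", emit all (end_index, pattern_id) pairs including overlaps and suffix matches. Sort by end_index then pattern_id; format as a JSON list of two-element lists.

Construct AC machine:
Trie nodes:
  0='ε' goto a→9 b→1 c→4 d→6
  1='b' goto c→2
  2='bc' goto b→3
  3='bcb' goto ·  ←P0
  4='c' goto d→5
  5='cd' goto ·  ←P1
  6='d' goto b→10 d→7
  7='dd' goto b→8
  8='ddb' goto ·  ←P2
  9='a' goto ·  ←P3
  10='db' goto ·  ←P4

BFS fail/out derivation:
  fail(1) 'b': from fail(0)=0 chase 'b': 0 ⇒ 0;  out=∅∪out(0)=∅
  fail(4) 'c': from fail(0)=0 chase 'c': 0 ⇒ 0;  out=∅∪out(0)=∅
  fail(6) 'd': from fail(0)=0 chase 'd': 0 ⇒ 0;  out=∅∪out(0)=∅
  fail(9) 'a': from fail(0)=0 chase 'a': 0 ⇒ 0;  out={3}∪out(0)={3}
  fail(2) 'bc': from fail(1)=0 chase 'c': 0 ⇒ 4;  out=∅∪out(4)=∅
  fail(5) 'cd': from fail(4)=0 chase 'd': 0 ⇒ 6;  out={1}∪out(6)={1}
  fail(7) 'dd': from fail(6)=0 chase 'd': 0 ⇒ 6;  out=∅∪out(6)=∅
  fail(10) 'db': from fail(6)=0 chase 'b': 0 ⇒ 1;  out={4}∪out(1)={4}
  fail(3) 'bcb': from fail(2)=4 chase 'b': 4→0 ⇒ 1;  out={0}∪out(1)={0}
  fail(8) 'ddb': from fail(7)=6 chase 'b': 6 ⇒ 10;  out={2}∪out(10)={2,4}

Run:
i=0 'b': node 0→1
i=1 'b': node 1→1 ·f
i=2 'a': node 1→9 ·f  → match P3@[2:2]
i=3 'a': node 9→9 ·f  → match P3@[3:3]
i=4 'b': node 9→1 ·f
i=5 'c': node 1→2
i=6 'b': node 2→3  → match P0@[4:6]
i=7 'b': node 3→1 ·f
i=8 'd': node 1→6 ·f
i=9 'b': node 6→10  → match P4@[8:9]
i=10 'c': node 10→2 ·f
i=11 'd': node 2→5 ·f  → match P1@[10:11]
i=12 'd': node 5→7 ·f
i=13 'b': node 7→8  → match P2@[11:13],P4@[12:13]
i=14 'c': node 8→2 ·f
i=15 'd': node 2→5 ·f  → match P1@[14:15]
i=16 'a': node 5→9 ·f  → match P3@[16:16]
i=17 'd': node 9→6 ·f
i=18 'a': node 6→9 ·f  → match P3@[18:18]
i=19 'c': node 9→4 ·f
i=20 'd': node 4→5  → match P1@[19:20]

Matches: [[2,3],[3,3],[6,0],[9,4],[11,1],[13,2],[13,4],[15,1],[16,3],[18,3],[20,1]]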